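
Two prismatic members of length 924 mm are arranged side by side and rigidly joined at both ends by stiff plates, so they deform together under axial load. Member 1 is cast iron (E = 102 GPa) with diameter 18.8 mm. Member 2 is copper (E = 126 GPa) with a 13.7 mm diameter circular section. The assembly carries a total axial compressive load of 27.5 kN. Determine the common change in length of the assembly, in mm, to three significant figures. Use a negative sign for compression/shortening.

-0.542 mm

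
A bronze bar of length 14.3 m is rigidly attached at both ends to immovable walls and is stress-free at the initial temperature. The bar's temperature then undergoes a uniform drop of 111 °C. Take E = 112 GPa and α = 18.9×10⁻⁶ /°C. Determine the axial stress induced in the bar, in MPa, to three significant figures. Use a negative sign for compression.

235 MPa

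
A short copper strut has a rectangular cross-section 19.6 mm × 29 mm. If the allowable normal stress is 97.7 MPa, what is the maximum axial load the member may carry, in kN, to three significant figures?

55.5 kN

A = 568.4 mm².
P_max = σ_allow · A = 97.7 · 568.4 = 55530 N = 55.53 kN.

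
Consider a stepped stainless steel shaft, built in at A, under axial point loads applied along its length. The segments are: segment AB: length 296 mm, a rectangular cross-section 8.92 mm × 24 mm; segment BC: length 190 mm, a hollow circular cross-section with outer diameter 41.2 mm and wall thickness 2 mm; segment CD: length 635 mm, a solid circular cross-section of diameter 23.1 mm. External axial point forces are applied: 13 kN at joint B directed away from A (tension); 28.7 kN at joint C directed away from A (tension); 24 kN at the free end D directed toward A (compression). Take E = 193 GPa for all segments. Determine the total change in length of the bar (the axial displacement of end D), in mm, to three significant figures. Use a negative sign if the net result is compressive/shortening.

-0.0428 mm

Internal axial forces (sectioning from the free end, tension +): N_CD = -24 kN, N_BC = 4.7 kN, N_AB = 17.7 kN.
A_AB = 214.1 mm².
A_BC = 246.3 mm².
A_CD = 419.1 mm².
δ_AB = 17700·296/(214.1·193000) = 0.1268 mm
δ_BC = 4700·190/(246.3·193000) = 0.01879 mm
δ_CD = -24000·635/(419.1·193000) = -0.1884 mm
δ = Σδ_i = -0.04282 mm.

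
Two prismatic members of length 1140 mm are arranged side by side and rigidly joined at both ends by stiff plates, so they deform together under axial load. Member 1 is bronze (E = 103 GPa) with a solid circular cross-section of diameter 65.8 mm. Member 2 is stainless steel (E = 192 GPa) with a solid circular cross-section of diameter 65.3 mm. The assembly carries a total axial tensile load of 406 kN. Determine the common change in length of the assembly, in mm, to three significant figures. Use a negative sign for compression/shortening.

A_1 = 3400 mm².
A_2 = 3349 mm².
Equal strain + equilibrium ⇒ each member carries load in proportion to AE: A₁E₁ = 350300000 N, A₂E₂ = 643000000 N, ΣAE = 993300000 N.
δ = PL/ΣAE = 406000·1140/993300000 = 0.466 mm.

0.466 mm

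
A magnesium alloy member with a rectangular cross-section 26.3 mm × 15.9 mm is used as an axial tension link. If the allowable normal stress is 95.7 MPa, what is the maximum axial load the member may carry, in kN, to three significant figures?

40.0 kN

A = 418.2 mm².
P_max = σ_allow · A = 95.7 · 418.2 = 40020 N = 40.02 kN.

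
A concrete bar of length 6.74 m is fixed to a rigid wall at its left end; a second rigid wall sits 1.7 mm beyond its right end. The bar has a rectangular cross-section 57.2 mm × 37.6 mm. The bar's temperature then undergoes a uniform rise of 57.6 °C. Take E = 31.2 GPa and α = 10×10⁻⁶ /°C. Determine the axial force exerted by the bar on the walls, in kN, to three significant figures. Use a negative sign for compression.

-21.7 kN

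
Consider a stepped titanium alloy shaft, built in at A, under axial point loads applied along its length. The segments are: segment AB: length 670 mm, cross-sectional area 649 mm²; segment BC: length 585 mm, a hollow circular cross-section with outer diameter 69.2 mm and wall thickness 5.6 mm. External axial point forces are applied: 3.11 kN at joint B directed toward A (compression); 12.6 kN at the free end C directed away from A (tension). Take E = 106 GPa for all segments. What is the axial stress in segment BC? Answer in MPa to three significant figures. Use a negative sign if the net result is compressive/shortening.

11.3 MPa

Internal axial forces (sectioning from the free end, tension +): N_BC = 12.6 kN, N_AB = 9.49 kN.
A_BC = 1119 mm².
σ_BC = N_BC/A_BC = 12600/1119 = 11.26 MPa.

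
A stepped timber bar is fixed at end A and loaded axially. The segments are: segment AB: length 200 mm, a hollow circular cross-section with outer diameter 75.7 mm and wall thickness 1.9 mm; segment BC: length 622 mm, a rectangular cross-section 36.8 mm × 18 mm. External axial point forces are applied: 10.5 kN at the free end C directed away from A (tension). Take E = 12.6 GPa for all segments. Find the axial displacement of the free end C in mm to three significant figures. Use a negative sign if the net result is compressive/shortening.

Internal axial forces (sectioning from the free end, tension +): N_BC = 10.5 kN, N_AB = 10.5 kN.
A_AB = 440.5 mm².
A_BC = 662.4 mm².
δ_AB = 10500·200/(440.5·12600) = 0.3783 mm
δ_BC = 10500·622/(662.4·12600) = 0.7825 mm
δ = Σδ_i = 1.161 mm.

1.16 mm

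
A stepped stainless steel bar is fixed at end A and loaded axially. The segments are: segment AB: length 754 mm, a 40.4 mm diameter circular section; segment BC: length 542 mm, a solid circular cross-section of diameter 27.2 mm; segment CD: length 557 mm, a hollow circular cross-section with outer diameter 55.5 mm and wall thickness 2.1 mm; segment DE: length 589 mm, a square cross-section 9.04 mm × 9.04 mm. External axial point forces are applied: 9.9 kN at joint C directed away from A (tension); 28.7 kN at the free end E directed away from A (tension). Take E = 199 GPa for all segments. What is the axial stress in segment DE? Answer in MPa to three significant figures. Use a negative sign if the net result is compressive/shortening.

351 MPa

Internal axial forces (sectioning from the free end, tension +): N_DE = 28.7 kN, N_CD = 28.7 kN, N_BC = 38.6 kN, N_AB = 38.6 kN.
A_DE = 81.72 mm².
σ_DE = N_DE/A_DE = 28700/81.72 = 351.2 MPa.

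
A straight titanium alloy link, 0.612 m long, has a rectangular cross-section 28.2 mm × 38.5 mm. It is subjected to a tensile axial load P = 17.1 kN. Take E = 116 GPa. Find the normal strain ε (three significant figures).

A = 1086 mm².
σ = N/A = 15.75 MPa; ε = σ/E = 15.75/116000 = 1.358e-04.

1.36e-04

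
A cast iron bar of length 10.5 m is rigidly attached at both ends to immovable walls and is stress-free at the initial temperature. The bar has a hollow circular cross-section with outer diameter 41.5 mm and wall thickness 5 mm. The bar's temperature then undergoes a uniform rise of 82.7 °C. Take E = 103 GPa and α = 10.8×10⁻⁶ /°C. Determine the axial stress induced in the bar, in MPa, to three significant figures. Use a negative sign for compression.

Free thermal expansion αLΔT = 10.8e-6 · 10500 · 82.7 = 9.378 mm.
The walls impose strain ε = −(9.378)/10500 = -8.9316e-04; σ = Eε = 103000 · -8.9316e-04 = -92 MPa.

-92.0 MPa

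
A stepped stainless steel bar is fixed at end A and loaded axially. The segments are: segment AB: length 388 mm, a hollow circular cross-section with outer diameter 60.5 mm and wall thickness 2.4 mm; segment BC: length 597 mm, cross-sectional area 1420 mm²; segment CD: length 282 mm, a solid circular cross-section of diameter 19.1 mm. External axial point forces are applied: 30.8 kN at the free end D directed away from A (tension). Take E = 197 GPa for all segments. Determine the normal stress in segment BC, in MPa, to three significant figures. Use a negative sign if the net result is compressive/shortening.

21.7 MPa

Internal axial forces (sectioning from the free end, tension +): N_CD = 30.8 kN, N_BC = 30.8 kN, N_AB = 30.8 kN.
σ_BC = N_BC/A_BC = 30800/1420 = 21.69 MPa.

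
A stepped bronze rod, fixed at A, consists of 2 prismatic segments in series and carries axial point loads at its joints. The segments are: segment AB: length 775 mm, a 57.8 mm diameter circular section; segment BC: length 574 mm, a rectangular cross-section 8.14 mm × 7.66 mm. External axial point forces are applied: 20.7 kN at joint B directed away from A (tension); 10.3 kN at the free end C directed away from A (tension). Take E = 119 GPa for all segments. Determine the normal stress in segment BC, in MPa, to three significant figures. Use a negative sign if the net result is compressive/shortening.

Internal axial forces (sectioning from the free end, tension +): N_BC = 10.3 kN, N_AB = 31 kN.
A_BC = 62.35 mm².
σ_BC = N_BC/A_BC = 10300/62.35 = 165.2 MPa.

165 MPa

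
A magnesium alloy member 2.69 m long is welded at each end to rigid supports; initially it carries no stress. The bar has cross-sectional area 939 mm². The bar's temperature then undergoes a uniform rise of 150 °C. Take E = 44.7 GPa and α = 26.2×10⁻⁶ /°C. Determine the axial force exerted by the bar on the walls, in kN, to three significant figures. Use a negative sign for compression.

-165 kN

Free thermal expansion αLΔT = 26.2e-6 · 2690 · 150 = 10.57 mm.
The walls impose strain ε = −(10.57)/2690 = -3.9300e-03; σ = Eε = 44700 · -3.9300e-03 = -175.7 MPa.
Wall reaction R = σ·A = -175.7·939 = -165000 N = -165 kN.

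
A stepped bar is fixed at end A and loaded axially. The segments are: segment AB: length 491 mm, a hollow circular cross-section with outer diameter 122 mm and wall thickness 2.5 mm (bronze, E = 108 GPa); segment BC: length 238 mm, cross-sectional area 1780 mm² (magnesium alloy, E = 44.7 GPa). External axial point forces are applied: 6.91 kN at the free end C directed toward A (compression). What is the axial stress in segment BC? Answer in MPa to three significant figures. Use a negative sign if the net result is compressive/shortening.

Internal axial forces (sectioning from the free end, tension +): N_BC = -6.91 kN, N_AB = -6.91 kN.
σ_BC = N_BC/A_BC = -6910/1780 = -3.882 MPa.

-3.88 MPa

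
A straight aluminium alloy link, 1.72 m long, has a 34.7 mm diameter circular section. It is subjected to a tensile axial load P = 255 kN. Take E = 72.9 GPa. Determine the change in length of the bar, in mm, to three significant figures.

A = 945.7 mm².
δ_mech = NL/(AE) = 255000·1720/(945.7·72900) = 6.362 mm.

6.36 mm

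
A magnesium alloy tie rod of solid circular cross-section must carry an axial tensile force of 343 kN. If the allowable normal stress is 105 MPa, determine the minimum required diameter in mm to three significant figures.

Required area A ≥ P/σ_allow = 343000/105 = 3267 mm².
For a solid circular section, d ≥ √(4A/π) = 64.49 mm.

64.5 mm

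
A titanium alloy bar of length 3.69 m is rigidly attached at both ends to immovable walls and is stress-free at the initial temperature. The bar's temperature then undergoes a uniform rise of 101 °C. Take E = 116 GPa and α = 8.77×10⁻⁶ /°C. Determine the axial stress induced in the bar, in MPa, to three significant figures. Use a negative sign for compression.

-103 MPa

Free thermal expansion αLΔT = 8.77e-6 · 3690 · 101 = 3.268 mm.
The walls impose strain ε = −(3.268)/3690 = -8.8577e-04; σ = Eε = 116000 · -8.8577e-04 = -102.7 MPa.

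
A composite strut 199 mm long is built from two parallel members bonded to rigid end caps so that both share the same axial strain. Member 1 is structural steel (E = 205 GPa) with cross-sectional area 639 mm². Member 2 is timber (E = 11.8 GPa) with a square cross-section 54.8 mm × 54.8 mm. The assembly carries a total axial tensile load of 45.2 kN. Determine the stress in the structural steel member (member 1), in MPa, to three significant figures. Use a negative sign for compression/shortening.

55.7 MPa

A_2 = 3003 mm².
Equal strain + equilibrium ⇒ each member carries load in proportion to AE: A₁E₁ = 131000000 N, A₂E₂ = 35440000 N, ΣAE = 166400000 N.
σ₁ = P·E₁/ΣAE = 45200·205000/166400000 = 55.67 MPa.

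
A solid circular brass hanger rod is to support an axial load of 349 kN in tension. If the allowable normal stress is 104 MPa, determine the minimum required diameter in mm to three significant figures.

65.4 mm

Required area A ≥ P/σ_allow = 349000/104 = 3356 mm².
For a solid circular section, d ≥ √(4A/π) = 65.37 mm.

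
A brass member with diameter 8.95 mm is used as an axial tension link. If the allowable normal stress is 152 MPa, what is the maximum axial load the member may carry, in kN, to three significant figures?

9.56 kN

A = 62.91 mm².
P_max = σ_allow · A = 152 · 62.91 = 9563 N = 9.563 kN.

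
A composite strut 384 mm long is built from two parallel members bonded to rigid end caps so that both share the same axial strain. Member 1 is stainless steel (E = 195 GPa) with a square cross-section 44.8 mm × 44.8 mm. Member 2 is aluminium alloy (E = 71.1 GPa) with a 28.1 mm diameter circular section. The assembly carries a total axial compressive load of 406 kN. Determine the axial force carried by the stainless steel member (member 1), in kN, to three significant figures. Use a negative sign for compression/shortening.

A_1 = 2007 mm².
A_2 = 620.2 mm².
Equal strain + equilibrium ⇒ each member carries load in proportion to AE: A₁E₁ = 391400000 N, A₂E₂ = 44090000 N, ΣAE = 435500000 N.
F₁ = P·A₁E₁/ΣAE = -406000·391400000/435500000 = -364900 N.

-365 kN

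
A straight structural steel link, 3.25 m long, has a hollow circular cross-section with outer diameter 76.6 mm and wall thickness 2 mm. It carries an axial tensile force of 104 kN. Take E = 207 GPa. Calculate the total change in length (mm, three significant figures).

3.48 mm

A = 468.7 mm².
δ_mech = NL/(AE) = 104000·3250/(468.7·207000) = 3.484 mm.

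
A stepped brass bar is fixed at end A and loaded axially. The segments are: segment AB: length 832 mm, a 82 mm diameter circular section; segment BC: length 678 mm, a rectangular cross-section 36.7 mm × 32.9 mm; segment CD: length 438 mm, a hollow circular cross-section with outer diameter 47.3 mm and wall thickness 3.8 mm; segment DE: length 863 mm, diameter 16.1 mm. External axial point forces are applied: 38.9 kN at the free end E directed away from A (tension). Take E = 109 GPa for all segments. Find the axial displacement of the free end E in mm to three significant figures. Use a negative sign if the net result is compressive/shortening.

Internal axial forces (sectioning from the free end, tension +): N_DE = 38.9 kN, N_CD = 38.9 kN, N_BC = 38.9 kN, N_AB = 38.9 kN.
A_AB = 5281 mm².
A_BC = 1207 mm².
A_CD = 519.3 mm².
A_DE = 203.6 mm².
δ_AB = 38900·832/(5281·109000) = 0.05622 mm
δ_BC = 38900·678/(1207·109000) = 0.2004 mm
δ_CD = 38900·438/(519.3·109000) = 0.301 mm
δ_DE = 38900·863/(203.6·109000) = 1.513 mm
δ = Σδ_i = 2.07 mm.

2.07 mm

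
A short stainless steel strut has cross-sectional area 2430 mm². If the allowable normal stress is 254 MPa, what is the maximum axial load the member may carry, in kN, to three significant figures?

P_max = σ_allow · A = 254 · 2430 = 617200 N = 617.2 kN.

617 kN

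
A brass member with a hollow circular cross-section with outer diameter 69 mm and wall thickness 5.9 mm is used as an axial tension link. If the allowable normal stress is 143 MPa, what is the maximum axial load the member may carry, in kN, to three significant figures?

A = 1170 mm².
P_max = σ_allow · A = 143 · 1170 = 167300 N = 167.3 kN.

167 kN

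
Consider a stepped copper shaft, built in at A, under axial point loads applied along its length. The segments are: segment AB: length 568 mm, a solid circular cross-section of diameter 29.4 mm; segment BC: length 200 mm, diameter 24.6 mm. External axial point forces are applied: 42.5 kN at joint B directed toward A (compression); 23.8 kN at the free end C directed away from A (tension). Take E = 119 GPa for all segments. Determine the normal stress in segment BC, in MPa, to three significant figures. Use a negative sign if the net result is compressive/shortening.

50.1 MPa

Internal axial forces (sectioning from the free end, tension +): N_BC = 23.8 kN, N_AB = -18.7 kN.
A_BC = 475.3 mm².
σ_BC = N_BC/A_BC = 23800/475.3 = 50.07 MPa.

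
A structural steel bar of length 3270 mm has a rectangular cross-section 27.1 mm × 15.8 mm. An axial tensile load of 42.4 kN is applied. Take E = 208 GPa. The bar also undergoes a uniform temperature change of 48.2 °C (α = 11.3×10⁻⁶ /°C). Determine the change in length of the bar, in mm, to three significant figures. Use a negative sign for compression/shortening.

3.34 mm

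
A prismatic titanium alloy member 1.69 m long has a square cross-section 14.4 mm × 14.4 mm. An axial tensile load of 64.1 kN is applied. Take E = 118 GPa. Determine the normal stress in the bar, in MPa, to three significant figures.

309 MPa

A = 207.4 mm².
σ = N/A = 64100/207.4 = 309.1 MPa.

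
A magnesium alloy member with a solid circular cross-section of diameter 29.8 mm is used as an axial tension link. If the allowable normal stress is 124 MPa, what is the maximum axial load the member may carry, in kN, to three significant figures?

A = 697.5 mm².
P_max = σ_allow · A = 124 · 697.5 = 86490 N = 86.49 kN.

86.5 kN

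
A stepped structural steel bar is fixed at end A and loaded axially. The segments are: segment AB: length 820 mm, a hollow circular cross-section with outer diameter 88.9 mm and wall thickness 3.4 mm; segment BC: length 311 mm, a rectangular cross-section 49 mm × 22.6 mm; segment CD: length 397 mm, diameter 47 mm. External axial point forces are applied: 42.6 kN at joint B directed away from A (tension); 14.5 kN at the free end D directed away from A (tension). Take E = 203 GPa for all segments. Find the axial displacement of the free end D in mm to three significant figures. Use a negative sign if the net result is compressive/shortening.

0.289 mm

Internal axial forces (sectioning from the free end, tension +): N_CD = 14.5 kN, N_BC = 14.5 kN, N_AB = 57.1 kN.
A_AB = 913.3 mm².
A_BC = 1107 mm².
A_CD = 1735 mm².
δ_AB = 57100·820/(913.3·203000) = 0.2526 mm
δ_BC = 14500·311/(1107·203000) = 0.02006 mm
δ_CD = 14500·397/(1735·203000) = 0.01634 mm
δ = Σδ_i = 0.289 mm.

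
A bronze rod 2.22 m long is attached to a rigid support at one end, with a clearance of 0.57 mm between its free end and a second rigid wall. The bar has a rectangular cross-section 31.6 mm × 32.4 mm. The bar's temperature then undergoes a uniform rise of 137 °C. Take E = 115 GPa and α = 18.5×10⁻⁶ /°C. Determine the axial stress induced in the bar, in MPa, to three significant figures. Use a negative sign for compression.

-262 MPa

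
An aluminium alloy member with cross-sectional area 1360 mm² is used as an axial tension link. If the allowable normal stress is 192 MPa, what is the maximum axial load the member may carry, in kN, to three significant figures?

P_max = σ_allow · A = 192 · 1360 = 261100 N = 261.1 kN.

261 kN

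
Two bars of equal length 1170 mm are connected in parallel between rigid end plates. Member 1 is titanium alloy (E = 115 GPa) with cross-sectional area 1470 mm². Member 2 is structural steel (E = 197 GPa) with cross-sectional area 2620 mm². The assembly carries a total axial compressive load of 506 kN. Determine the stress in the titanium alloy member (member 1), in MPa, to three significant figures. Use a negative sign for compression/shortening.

-84.9 MPa

Equal strain + equilibrium ⇒ each member carries load in proportion to AE: A₁E₁ = 169000000 N, A₂E₂ = 516100000 N, ΣAE = 685200000 N.
σ₁ = P·E₁/ΣAE = -506000·115000/685200000 = -84.93 MPa.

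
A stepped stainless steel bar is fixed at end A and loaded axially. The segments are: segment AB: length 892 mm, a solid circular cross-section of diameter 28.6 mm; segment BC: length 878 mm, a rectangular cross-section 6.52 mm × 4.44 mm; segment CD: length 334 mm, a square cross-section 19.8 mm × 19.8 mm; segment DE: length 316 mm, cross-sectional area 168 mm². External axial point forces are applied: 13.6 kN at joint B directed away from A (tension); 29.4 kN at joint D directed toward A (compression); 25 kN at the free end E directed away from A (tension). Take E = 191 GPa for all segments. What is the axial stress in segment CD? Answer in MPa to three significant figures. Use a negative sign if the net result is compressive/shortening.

-11.2 MPa

Internal axial forces (sectioning from the free end, tension +): N_DE = 25 kN, N_CD = -4.4 kN, N_BC = -4.4 kN, N_AB = 9.2 kN.
A_CD = 392 mm².
σ_CD = N_CD/A_CD = -4400/392 = -11.22 MPa.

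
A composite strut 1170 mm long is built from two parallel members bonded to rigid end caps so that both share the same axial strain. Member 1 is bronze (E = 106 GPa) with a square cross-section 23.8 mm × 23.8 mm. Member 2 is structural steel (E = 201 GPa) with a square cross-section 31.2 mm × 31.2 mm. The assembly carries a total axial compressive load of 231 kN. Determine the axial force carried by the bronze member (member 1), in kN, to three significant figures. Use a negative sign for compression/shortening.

A_1 = 566.4 mm².
A_2 = 973.4 mm².
Equal strain + equilibrium ⇒ each member carries load in proportion to AE: A₁E₁ = 60040000 N, A₂E₂ = 195700000 N, ΣAE = 255700000 N.
F₁ = P·A₁E₁/ΣAE = -231000·60040000/255700000 = -54240 N.

-54.2 kN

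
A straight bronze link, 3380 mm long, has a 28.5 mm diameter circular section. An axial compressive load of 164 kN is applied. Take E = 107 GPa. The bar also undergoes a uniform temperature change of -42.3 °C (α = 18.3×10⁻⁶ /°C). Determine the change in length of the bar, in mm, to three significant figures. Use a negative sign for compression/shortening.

-10.7 mm

A = 637.9 mm².
δ_mech = NL/(AE) = -164000·3380/(637.9·107000) = -8.121 mm.
δ_thermal = αLΔT = 18.3e-6·3380·-42.3 = -2.616 mm.
δ = δ_mech + δ_thermal = -10.74 mm.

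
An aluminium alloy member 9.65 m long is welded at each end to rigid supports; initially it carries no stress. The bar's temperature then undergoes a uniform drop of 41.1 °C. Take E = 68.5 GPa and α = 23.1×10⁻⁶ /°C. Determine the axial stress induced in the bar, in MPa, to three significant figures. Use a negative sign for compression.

65.0 MPa

Free thermal expansion αLΔT = 23.1e-6 · 9650 · -41.1 = -9.162 mm.
The walls impose strain ε = −(-9.162)/9650 = 9.4941e-04; σ = Eε = 68500 · 9.4941e-04 = 65.03 MPa.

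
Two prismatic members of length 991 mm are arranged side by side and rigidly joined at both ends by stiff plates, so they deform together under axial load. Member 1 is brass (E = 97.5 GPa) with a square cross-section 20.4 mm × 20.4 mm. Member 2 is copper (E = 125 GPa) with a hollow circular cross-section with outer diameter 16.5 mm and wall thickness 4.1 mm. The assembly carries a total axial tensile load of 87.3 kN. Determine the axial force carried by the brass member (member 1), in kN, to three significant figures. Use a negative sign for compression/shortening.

A_1 = 416.2 mm².
A_2 = 159.7 mm².
Equal strain + equilibrium ⇒ each member carries load in proportion to AE: A₁E₁ = 40580000 N, A₂E₂ = 19960000 N, ΣAE = 60540000 N.
F₁ = P·A₁E₁/ΣAE = 87300·40580000/60540000 = 58510 N.

58.5 kN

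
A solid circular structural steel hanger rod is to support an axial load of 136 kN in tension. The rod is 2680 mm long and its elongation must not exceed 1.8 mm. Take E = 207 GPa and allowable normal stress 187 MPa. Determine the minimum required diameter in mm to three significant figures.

35.3 mm

Required area A ≥ P/σ_allow = 136000/187 = 727.3 mm².
For a solid circular section, d ≥ √(4A/π) = 30.43 mm.
Elongation limit: A ≥ PL/(Eδ_allow) = 136000·2680/(207000·1.8) = 978.2 mm² ⇒ d ≥ 35.29 mm.
The elongation limit governs.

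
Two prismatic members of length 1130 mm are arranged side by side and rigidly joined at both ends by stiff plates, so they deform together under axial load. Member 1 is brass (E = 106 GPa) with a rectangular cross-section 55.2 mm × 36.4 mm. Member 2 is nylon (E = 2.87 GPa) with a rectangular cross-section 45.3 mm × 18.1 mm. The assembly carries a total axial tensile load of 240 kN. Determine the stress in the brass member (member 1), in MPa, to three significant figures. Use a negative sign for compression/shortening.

A_1 = 2009 mm².
A_2 = 819.9 mm².
Equal strain + equilibrium ⇒ each member carries load in proportion to AE: A₁E₁ = 213000000 N, A₂E₂ = 2353000 N, ΣAE = 215300000 N.
σ₁ = P·E₁/ΣAE = 240000·106000/215300000 = 118.1 MPa.

118 MPa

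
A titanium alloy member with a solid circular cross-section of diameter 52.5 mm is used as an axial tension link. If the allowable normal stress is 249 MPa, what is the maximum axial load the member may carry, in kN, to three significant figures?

539 kN

A = 2165 mm².
P_max = σ_allow · A = 249 · 2165 = 539000 N = 539 kN.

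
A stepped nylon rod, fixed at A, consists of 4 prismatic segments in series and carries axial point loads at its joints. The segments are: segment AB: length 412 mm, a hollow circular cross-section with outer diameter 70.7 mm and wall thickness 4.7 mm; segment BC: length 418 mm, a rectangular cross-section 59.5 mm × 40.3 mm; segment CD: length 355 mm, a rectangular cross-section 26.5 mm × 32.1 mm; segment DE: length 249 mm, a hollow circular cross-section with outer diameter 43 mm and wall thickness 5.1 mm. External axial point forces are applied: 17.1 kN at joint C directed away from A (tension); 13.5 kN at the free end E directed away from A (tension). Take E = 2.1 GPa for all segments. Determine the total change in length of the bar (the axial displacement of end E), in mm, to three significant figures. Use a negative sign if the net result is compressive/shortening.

14.0 mm

Internal axial forces (sectioning from the free end, tension +): N_DE = 13.5 kN, N_CD = 13.5 kN, N_BC = 30.6 kN, N_AB = 30.6 kN.
A_AB = 974.5 mm².
A_BC = 2398 mm².
A_CD = 850.7 mm².
A_DE = 607.2 mm².
δ_AB = 30600·412/(974.5·2100) = 6.16 mm
δ_BC = 30600·418/(2398·2100) = 2.54 mm
δ_CD = 13500·355/(850.7·2100) = 2.683 mm
δ_DE = 13500·249/(607.2·2100) = 2.636 mm
δ = Σδ_i = 14.02 mm.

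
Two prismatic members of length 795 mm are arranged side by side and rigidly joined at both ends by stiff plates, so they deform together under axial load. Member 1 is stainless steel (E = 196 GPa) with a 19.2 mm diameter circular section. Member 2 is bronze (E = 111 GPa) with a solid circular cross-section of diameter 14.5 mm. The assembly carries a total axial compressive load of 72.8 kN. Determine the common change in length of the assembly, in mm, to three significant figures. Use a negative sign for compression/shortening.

-0.771 mm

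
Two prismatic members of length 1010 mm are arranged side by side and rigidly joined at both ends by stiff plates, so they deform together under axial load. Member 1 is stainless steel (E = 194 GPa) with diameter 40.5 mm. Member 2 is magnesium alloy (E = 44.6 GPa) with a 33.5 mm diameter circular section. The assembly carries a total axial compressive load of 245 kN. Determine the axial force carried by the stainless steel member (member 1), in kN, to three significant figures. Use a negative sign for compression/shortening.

-212 kN

A_1 = 1288 mm².
A_2 = 881.4 mm².
Equal strain + equilibrium ⇒ each member carries load in proportion to AE: A₁E₁ = 249900000 N, A₂E₂ = 39310000 N, ΣAE = 289200000 N.
F₁ = P·A₁E₁/ΣAE = -245000·249900000/289200000 = -211700 N.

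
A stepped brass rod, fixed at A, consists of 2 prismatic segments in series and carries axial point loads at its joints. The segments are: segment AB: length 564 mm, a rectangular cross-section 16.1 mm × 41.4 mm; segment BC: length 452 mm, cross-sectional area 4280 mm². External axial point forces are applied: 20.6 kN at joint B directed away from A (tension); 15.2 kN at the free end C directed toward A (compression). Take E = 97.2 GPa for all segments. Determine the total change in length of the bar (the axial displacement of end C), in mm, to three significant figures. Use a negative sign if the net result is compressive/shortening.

0.0305 mm

Internal axial forces (sectioning from the free end, tension +): N_BC = -15.2 kN, N_AB = 5.4 kN.
A_AB = 666.5 mm².
δ_AB = 5400·564/(666.5·97200) = 0.04701 mm
δ_BC = -15200·452/(4280·97200) = -0.01651 mm
δ = Σδ_i = 0.03049 mm.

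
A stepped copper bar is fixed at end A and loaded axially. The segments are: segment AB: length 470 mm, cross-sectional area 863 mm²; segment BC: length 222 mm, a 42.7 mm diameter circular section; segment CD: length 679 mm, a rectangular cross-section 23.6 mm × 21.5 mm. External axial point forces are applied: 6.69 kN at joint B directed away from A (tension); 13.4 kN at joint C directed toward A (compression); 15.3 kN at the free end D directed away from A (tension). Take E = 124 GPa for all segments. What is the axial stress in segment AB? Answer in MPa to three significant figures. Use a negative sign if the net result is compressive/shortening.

Internal axial forces (sectioning from the free end, tension +): N_CD = 15.3 kN, N_BC = 1.9 kN, N_AB = 8.59 kN.
σ_AB = N_AB/A_AB = 8590/863 = 9.954 MPa.

9.95 MPa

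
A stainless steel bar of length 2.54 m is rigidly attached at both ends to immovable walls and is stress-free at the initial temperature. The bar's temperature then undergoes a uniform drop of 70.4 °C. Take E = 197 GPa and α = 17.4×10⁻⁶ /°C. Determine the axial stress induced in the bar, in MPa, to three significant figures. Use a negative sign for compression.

241 MPa

Free thermal expansion αLΔT = 17.4e-6 · 2540 · -70.4 = -3.111 mm.
The walls impose strain ε = −(-3.111)/2540 = 1.2250e-03; σ = Eε = 197000 · 1.2250e-03 = 241.3 MPa.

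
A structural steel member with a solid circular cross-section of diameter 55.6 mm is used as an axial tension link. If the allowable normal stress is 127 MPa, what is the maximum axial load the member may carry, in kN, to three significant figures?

308 kN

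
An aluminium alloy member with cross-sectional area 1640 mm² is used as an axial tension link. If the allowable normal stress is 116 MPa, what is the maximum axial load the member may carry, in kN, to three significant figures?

P_max = σ_allow · A = 116 · 1640 = 190200 N = 190.2 kN.

190 kN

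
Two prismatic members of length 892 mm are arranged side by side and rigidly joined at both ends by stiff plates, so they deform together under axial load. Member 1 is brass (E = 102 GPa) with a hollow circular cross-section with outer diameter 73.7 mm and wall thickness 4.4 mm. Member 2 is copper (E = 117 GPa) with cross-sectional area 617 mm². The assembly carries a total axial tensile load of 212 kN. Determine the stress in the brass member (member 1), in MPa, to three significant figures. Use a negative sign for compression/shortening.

A_1 = 957.9 mm².
Equal strain + equilibrium ⇒ each member carries load in proportion to AE: A₁E₁ = 97710000 N, A₂E₂ = 72190000 N, ΣAE = 169900000 N.
σ₁ = P·E₁/ΣAE = 212000·102000/169900000 = 127.3 MPa.

127 MPa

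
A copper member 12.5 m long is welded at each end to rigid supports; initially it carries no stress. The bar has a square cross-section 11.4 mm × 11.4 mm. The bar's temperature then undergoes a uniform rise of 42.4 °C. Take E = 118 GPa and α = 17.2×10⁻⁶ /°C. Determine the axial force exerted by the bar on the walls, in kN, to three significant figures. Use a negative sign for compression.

-11.2 kN

Free thermal expansion αLΔT = 17.2e-6 · 12500 · 42.4 = 9.116 mm.
The walls impose strain ε = −(9.116)/12500 = -7.2928e-04; σ = Eε = 118000 · -7.2928e-04 = -86.06 MPa.
Wall reaction R = σ·A = -86.06·130 = -11180 N = -11.18 kN.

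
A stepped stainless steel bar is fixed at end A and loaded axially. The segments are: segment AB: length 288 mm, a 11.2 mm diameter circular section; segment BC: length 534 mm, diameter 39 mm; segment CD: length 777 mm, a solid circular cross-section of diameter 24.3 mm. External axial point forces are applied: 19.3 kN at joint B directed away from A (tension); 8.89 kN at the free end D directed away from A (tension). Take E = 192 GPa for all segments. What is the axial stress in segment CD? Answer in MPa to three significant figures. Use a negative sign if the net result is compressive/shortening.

Internal axial forces (sectioning from the free end, tension +): N_CD = 8.89 kN, N_BC = 8.89 kN, N_AB = 28.19 kN.
A_CD = 463.8 mm².
σ_CD = N_CD/A_CD = 8890/463.8 = 19.17 MPa.

19.2 MPa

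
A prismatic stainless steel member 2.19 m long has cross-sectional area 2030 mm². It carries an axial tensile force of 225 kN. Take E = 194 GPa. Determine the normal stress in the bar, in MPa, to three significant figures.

σ = N/A = 225000/2030 = 110.8 MPa.

111 MPa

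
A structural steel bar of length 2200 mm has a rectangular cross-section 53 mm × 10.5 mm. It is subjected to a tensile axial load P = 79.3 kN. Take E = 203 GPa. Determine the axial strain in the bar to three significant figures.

A = 556.5 mm².
σ = N/A = 142.5 MPa; ε = σ/E = 142.5/203000 = 7.020e-04.

7.02e-04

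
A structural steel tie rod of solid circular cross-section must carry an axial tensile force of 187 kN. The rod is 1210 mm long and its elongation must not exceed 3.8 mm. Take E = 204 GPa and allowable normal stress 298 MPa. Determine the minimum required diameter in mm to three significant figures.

Required area A ≥ P/σ_allow = 187000/298 = 627.5 mm².
For a solid circular section, d ≥ √(4A/π) = 28.27 mm.
Elongation limit: A ≥ PL/(Eδ_allow) = 187000·1210/(204000·3.8) = 291.9 mm² ⇒ d ≥ 19.28 mm.
The stress limit governs.

28.3 mm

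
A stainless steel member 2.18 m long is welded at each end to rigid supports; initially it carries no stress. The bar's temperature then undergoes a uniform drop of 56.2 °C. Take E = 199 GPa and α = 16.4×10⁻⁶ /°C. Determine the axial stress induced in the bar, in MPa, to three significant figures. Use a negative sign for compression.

Free thermal expansion αLΔT = 16.4e-6 · 2180 · -56.2 = -2.009 mm.
The walls impose strain ε = −(-2.009)/2180 = 9.2168e-04; σ = Eε = 199000 · 9.2168e-04 = 183.4 MPa.

183 MPa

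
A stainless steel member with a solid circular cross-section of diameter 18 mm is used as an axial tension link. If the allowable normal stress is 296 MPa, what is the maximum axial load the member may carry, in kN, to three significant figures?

A = 254.5 mm².
P_max = σ_allow · A = 296 · 254.5 = 75320 N = 75.32 kN.

75.3 kN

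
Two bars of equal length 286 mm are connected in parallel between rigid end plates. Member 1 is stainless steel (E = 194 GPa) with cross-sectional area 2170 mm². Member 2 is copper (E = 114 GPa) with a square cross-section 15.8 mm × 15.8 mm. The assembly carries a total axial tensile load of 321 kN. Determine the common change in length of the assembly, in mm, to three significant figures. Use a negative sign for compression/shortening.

0.204 mm

A_2 = 249.6 mm².
Equal strain + equilibrium ⇒ each member carries load in proportion to AE: A₁E₁ = 421000000 N, A₂E₂ = 28460000 N, ΣAE = 449400000 N.
δ = PL/ΣAE = 321000·286/449400000 = 0.2043 mm.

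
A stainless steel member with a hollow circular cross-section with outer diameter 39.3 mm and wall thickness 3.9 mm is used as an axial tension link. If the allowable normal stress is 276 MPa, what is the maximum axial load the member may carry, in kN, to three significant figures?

120 kN

A = 433.7 mm².
P_max = σ_allow · A = 276 · 433.7 = 119700 N = 119.7 kN.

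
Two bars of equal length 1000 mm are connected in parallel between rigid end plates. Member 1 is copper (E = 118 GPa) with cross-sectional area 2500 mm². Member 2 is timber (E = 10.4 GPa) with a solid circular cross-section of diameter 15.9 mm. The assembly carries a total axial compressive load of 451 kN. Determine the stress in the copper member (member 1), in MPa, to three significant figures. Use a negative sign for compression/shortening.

A_2 = 198.6 mm².
Equal strain + equilibrium ⇒ each member carries load in proportion to AE: A₁E₁ = 295000000 N, A₂E₂ = 2065000 N, ΣAE = 297100000 N.
σ₁ = P·E₁/ΣAE = -451000·118000/297100000 = -179.1 MPa.

-179 MPa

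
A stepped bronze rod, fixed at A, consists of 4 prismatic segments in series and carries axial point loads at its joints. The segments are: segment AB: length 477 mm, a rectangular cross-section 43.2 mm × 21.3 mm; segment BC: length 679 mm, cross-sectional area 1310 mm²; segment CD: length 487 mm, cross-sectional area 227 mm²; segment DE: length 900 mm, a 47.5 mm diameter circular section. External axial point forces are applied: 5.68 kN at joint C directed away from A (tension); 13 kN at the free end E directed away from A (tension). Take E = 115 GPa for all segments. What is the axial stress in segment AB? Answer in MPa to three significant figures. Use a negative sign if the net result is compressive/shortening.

20.3 MPa

Internal axial forces (sectioning from the free end, tension +): N_DE = 13 kN, N_CD = 13 kN, N_BC = 18.68 kN, N_AB = 18.68 kN.
A_AB = 920.2 mm².
σ_AB = N_AB/A_AB = 18680/920.2 = 20.3 MPa.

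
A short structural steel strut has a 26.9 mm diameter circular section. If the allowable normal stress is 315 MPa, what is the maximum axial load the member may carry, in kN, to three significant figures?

179 kN

A = 568.3 mm².
P_max = σ_allow · A = 315 · 568.3 = 179000 N = 179 kN.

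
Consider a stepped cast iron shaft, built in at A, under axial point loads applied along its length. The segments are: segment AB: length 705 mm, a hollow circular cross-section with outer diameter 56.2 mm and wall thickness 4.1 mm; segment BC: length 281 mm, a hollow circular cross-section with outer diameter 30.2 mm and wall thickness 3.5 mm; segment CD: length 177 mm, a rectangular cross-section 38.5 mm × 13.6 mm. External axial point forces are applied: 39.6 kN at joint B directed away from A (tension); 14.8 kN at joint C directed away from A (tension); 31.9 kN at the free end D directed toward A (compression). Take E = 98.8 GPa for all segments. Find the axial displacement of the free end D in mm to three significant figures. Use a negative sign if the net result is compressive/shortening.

Internal axial forces (sectioning from the free end, tension +): N_CD = -31.9 kN, N_BC = -17.1 kN, N_AB = 22.5 kN.
A_AB = 671.1 mm².
A_BC = 293.6 mm².
A_CD = 523.6 mm².
δ_AB = 22500·705/(671.1·98800) = 0.2392 mm
δ_BC = -17100·281/(293.6·98800) = -0.1657 mm
δ_CD = -31900·177/(523.6·98800) = -0.1091 mm
δ = Σδ_i = -0.03556 mm.

-0.0356 mm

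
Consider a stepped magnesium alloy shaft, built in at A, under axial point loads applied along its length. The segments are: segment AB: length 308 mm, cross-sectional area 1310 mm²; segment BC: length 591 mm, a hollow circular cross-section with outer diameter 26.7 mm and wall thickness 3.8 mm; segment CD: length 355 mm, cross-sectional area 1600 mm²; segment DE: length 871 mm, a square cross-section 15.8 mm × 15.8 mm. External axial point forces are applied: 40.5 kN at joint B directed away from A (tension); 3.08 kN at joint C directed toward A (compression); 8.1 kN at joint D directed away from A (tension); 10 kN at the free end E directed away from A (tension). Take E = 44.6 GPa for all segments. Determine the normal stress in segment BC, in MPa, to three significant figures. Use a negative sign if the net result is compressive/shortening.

Internal axial forces (sectioning from the free end, tension +): N_DE = 10 kN, N_CD = 18.1 kN, N_BC = 15.02 kN, N_AB = 55.52 kN.
A_BC = 273.4 mm².
σ_BC = N_BC/A_BC = 15020/273.4 = 54.94 MPa.

54.9 MPa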